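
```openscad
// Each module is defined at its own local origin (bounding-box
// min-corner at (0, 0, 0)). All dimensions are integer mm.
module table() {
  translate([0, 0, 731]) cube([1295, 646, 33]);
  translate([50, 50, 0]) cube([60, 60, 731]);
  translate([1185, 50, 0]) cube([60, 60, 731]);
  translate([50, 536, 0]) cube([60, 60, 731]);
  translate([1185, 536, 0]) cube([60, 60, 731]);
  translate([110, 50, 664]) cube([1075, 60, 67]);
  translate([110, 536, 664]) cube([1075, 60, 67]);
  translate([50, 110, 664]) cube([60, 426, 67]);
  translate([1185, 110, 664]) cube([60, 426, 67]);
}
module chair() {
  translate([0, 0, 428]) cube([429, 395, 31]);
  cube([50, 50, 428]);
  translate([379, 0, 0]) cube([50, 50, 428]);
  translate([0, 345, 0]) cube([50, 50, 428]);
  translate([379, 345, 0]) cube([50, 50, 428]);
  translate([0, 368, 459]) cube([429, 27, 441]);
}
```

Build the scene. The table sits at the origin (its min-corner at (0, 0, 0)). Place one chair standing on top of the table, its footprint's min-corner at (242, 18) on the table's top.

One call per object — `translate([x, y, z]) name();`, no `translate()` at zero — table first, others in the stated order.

table();
translate([242, 18, 764]) chair();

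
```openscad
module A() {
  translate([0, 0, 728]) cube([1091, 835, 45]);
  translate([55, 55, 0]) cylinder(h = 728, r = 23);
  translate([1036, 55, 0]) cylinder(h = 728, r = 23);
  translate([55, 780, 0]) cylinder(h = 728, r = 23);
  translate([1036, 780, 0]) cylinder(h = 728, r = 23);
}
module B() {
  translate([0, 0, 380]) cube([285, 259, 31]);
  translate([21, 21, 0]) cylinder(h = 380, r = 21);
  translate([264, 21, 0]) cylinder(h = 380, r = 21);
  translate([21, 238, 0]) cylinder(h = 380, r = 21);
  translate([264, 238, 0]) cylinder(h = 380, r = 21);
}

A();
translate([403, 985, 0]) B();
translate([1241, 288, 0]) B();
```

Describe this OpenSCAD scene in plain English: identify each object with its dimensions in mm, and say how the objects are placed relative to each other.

A is a table: top 1091 mm (x) × 835 mm (y), 45 mm thick, upper face at z = 773 mm, on four round legs of 46 mm diameter, each leg's bounding box inset 32 mm from the nearest pair of top edges, running from z = 0 to the bottom of the top.

B is a four-legged stool. The seat is a 285×259×31 mm slab whose top surface is at z = 411 mm; four round legs, each 42 mm in diameter, run from the floor (z = 0) to the underside of the seat, each leg's axis is inset half a diameter from the nearest pair of seat edges (so the leg's bounding box is flush with the corner).

Two stools sit around the table at the +y, +x sides.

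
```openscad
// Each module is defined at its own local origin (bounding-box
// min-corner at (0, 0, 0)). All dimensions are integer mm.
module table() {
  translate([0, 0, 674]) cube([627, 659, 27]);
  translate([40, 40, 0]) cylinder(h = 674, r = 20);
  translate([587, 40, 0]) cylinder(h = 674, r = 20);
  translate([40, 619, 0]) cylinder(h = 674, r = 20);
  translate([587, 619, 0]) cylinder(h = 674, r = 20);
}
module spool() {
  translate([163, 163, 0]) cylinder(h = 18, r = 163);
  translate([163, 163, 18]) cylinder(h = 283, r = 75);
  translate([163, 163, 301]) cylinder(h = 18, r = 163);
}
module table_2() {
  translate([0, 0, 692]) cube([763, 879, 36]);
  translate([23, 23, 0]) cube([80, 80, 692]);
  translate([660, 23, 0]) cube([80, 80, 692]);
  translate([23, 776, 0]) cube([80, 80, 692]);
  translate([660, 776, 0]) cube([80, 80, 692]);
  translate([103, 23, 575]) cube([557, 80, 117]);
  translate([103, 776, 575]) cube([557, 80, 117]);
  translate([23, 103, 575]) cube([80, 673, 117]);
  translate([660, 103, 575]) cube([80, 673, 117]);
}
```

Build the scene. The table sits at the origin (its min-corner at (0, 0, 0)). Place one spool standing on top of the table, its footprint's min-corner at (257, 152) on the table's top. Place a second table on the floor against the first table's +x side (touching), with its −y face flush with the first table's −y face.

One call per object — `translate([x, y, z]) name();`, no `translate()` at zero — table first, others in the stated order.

table();
translate([257, 152, 701]) spool();
translate([627, 0, 0]) table_2();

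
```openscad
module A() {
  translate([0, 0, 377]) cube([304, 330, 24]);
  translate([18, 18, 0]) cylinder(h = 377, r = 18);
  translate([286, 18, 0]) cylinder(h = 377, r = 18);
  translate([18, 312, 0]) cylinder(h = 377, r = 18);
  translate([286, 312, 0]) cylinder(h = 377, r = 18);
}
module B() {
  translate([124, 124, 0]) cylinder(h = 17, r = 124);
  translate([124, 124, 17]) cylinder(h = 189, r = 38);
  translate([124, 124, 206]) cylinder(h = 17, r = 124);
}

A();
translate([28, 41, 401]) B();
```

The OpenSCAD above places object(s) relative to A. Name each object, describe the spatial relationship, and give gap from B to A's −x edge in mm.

A is a stool. B is a spool. The spool is on top of the stool, centred. The gap from the spool to the stool's −x edge is 28 mm.

The spool's min-x is at 28; the stool's min-x is 0; gap = 28 mm.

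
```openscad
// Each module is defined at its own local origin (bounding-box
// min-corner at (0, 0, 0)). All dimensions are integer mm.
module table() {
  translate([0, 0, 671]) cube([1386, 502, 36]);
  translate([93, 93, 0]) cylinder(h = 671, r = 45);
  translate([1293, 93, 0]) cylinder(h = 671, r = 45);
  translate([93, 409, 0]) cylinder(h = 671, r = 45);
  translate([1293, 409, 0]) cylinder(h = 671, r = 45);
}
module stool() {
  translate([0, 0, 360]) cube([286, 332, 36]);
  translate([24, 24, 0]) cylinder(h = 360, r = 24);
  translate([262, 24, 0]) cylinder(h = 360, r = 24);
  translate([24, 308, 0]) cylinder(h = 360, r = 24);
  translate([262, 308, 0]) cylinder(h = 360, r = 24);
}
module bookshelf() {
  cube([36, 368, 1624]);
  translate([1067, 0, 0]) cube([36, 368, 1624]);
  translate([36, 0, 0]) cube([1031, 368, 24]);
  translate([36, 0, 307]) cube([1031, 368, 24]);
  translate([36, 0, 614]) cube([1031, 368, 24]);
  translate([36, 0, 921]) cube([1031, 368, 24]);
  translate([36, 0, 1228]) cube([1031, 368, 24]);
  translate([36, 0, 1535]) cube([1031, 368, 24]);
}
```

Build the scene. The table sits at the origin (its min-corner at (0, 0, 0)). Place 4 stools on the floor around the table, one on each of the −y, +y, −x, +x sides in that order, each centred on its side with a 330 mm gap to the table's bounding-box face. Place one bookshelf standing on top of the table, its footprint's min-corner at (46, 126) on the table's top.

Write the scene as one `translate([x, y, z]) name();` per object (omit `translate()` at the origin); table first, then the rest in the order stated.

table();
translate([550, -662, 0]) stool();
translate([550, 832, 0]) stool();
translate([-616, 85, 0]) stool();
translate([1716, 85, 0]) stool();
translate([46, 126, 707]) bookshelf();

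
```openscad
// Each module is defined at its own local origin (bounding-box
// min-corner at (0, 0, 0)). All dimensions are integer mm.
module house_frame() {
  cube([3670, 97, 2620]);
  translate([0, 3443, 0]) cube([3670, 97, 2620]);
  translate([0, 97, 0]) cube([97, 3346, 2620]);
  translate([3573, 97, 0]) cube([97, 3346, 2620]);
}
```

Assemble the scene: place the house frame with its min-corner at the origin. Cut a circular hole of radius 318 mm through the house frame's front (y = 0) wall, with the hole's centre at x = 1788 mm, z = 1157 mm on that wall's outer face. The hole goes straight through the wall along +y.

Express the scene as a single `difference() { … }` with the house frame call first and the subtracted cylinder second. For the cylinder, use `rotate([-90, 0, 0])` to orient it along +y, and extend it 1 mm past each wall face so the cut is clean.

difference() {
  house_frame();
  translate([1788, -1, 1157]) rotate([-90, 0, 0]) cylinder(h = 99, r = 318);
}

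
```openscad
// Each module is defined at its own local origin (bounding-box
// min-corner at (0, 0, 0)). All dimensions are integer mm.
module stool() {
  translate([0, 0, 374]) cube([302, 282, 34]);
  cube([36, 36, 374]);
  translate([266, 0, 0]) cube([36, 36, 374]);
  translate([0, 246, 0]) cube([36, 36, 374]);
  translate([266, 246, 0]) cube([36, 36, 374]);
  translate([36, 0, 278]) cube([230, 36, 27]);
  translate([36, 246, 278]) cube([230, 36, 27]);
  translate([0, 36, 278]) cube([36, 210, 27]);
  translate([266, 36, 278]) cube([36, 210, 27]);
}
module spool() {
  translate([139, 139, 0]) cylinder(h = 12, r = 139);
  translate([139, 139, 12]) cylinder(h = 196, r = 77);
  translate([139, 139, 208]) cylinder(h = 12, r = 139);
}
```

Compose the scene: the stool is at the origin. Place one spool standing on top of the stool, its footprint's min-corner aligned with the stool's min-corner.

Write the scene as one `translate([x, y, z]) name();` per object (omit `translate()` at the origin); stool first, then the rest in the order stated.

stool();
translate([0, 0, 408]) spool();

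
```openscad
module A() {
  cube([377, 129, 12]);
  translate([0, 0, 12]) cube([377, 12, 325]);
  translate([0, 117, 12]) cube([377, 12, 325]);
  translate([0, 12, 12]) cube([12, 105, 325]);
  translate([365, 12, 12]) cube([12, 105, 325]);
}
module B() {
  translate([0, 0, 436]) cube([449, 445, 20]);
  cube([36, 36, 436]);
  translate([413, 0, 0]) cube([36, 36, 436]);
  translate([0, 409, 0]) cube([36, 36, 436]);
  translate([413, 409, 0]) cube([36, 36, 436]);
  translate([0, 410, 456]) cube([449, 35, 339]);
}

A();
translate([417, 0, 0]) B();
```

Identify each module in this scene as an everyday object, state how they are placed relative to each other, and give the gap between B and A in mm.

A is an open box. B is a chair. The chair is on the floor beside the open box on its +x side. The gap between the chair and the open box is 40 mm.

The chair's nearest face is 40 mm from the open box's +x face.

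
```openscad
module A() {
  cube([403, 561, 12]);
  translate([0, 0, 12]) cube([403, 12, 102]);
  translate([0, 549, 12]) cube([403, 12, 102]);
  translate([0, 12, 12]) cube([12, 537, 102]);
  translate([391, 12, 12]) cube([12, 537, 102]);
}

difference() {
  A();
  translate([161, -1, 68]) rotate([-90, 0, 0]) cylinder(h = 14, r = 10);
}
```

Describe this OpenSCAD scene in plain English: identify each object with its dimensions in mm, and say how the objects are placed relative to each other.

A is an open-topped rectangular box: outside dimensions 403×561×114 mm, with a uniform wall and base thickness of 12 mm. The base is a full 403×561 slab on the floor; four walls sit on top of the base. The front and back walls (the −y and +y sides) span the full width; the two side walls fit between them.

The open box has a circular hole of radius 10 mm through its front wall, centred at (x = 161, z = 68).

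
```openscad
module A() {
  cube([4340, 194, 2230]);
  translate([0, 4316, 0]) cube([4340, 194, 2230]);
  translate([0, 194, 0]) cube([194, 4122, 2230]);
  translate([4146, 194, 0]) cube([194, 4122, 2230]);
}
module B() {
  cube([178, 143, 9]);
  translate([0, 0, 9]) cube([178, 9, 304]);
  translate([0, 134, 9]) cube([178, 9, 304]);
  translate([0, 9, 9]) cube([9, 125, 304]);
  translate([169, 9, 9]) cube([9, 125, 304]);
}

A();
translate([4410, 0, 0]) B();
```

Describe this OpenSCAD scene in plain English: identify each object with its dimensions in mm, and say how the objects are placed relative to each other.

A is a box-shaped house frame (walls only): outside footprint 4340×4510 mm, wall height 2230 mm, wall thickness 194 mm. The two y-facing walls run the full x-width; the two x-facing walls fit between the inner faces of the y-facing walls.

B is an open storage box with external size 178×143×313 mm and wall thickness 9 mm (the base is also 9 mm thick). The base covers the whole footprint; the four walls stand on the base, with the y-facing walls full-width and the x-facing walls fitting between their inner faces.

The open box is on the floor beside the house frame on its +x side.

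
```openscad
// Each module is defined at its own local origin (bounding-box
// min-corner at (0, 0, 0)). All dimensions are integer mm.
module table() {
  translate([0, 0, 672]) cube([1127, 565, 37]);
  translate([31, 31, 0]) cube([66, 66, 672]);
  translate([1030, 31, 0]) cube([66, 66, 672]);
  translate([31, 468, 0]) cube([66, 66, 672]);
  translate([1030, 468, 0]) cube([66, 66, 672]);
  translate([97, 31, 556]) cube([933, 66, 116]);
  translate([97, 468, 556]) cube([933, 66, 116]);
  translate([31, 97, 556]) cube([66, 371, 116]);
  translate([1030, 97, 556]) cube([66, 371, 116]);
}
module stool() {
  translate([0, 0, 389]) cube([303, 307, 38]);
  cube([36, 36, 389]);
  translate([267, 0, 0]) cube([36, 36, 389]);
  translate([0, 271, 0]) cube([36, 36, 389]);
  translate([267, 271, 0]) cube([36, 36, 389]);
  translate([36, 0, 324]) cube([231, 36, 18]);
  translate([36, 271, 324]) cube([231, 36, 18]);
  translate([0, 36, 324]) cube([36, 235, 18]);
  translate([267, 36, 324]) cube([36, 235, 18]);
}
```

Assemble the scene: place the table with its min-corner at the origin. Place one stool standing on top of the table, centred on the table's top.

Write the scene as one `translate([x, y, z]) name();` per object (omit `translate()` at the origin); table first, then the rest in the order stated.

table();
translate([412, 129, 709]) stool();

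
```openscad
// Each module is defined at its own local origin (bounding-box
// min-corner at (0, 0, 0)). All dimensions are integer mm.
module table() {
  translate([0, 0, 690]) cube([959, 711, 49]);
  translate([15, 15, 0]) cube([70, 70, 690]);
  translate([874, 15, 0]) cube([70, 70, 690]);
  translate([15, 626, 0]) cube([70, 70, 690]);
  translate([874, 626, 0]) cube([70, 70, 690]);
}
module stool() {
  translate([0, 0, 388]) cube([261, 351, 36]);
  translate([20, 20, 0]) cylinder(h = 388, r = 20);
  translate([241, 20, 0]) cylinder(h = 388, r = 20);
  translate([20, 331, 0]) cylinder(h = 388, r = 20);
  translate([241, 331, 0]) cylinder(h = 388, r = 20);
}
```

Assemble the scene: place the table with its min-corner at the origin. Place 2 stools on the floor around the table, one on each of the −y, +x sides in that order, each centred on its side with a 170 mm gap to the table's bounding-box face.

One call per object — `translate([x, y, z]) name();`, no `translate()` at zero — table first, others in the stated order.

table();
translate([349, -521, 0]) stool();
translate([1129, 180, 0]) stool();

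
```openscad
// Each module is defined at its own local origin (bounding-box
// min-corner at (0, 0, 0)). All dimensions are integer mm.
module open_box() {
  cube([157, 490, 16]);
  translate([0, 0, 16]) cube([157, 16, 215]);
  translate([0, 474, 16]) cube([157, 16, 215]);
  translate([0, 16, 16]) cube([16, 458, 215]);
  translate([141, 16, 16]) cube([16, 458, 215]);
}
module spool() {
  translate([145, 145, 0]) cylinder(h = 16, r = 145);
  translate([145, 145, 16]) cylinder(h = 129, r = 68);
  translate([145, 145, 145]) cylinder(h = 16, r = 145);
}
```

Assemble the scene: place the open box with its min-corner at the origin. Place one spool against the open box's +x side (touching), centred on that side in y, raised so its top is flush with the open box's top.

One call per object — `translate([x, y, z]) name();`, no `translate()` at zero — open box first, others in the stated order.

open_box();
translate([157, 100, 70]) spool();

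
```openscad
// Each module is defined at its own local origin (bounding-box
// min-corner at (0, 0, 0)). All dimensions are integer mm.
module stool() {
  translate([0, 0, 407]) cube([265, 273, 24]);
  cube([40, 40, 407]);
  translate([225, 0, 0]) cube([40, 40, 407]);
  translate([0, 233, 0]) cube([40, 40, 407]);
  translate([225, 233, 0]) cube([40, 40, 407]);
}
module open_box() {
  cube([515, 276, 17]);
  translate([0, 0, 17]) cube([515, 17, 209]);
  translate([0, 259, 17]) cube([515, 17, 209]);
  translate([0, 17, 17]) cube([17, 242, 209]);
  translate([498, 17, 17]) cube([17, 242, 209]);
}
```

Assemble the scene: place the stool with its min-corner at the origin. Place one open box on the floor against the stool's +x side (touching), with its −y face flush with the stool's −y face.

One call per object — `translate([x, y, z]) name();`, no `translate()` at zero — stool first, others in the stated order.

stool();
translate([265, 0, 0]) open_box();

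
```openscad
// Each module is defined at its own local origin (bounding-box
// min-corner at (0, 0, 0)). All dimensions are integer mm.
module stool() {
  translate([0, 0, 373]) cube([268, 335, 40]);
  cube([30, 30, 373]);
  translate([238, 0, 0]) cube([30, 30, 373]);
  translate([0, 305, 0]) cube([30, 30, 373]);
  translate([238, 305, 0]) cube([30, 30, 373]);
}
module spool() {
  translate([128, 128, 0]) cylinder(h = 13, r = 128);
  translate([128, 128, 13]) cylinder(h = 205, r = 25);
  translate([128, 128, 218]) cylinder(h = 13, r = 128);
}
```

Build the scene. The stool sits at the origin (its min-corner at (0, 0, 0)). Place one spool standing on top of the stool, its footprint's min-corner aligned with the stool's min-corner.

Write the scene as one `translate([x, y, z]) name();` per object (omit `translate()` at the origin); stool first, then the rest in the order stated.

stool();
translate([0, 0, 413]) spool();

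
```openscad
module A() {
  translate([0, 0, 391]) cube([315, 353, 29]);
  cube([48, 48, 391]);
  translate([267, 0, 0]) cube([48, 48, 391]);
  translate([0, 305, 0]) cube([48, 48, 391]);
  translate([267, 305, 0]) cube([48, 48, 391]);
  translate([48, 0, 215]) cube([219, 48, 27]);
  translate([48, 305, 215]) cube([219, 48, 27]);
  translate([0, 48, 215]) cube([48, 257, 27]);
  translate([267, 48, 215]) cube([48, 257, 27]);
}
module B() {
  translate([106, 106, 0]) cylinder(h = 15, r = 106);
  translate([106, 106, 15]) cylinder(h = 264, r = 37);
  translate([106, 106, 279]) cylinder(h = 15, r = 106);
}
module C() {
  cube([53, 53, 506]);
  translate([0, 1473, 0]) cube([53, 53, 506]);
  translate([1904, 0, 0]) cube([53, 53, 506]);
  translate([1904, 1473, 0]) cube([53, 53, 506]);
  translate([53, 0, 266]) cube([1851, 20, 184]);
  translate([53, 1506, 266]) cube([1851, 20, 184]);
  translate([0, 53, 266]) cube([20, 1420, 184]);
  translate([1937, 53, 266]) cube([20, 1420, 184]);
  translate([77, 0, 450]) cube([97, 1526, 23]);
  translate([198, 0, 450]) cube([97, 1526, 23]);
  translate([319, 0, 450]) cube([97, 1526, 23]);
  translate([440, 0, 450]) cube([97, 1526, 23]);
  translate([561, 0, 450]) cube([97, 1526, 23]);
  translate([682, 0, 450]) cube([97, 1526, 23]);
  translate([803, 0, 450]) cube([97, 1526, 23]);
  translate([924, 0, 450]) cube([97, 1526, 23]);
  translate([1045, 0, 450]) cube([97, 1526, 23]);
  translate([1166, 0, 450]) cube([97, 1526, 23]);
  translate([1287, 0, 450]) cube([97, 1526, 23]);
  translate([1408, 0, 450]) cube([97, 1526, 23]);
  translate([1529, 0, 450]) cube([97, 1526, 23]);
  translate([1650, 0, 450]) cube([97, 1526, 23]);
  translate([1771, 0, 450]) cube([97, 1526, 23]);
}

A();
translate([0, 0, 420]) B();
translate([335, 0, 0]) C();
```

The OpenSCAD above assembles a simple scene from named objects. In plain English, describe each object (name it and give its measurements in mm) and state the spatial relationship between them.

A is a four-legged stool. The seat is 315×353 mm, 29 mm thick, top at z = 420 mm. It stands on four square legs, each 48×48 mm in cross-section, from z = 0 to the seat underside, each flush with a corner of the seat. Four stretchers, 48 mm wide and 27 mm tall, connect adjacent legs with their undersides at z = 215 mm, each running between the inner faces of the legs it joins and aligned with the legs' outer faces on the other axis.

B is a spool: two coaxial disc flanges of radius 106 mm and thickness 15 mm, joined by a core cylinder of radius 37 mm and height 264 mm. The lower flange rests on z = 0 and the three cylinders share a vertical axis.

C is a bed frame 1957 mm long (x) by 1526 mm wide (y). Four 53×53 mm corner posts, 506 mm tall, at the corners of the footprint. Four rails of 20 mm thickness and 184 mm height run between adjacent posts with their undersides at z = 266 mm, their outer faces flush with the outside of the frame (the two x-running rails run between the posts' inner faces; the two y-running rails run between the posts' inner faces). 15 slats, each 97 mm wide (x) and 23 mm thick, lie across the top of the two x-running rails, running the full 1526 mm width of the frame in y; the slats are evenly spaced along x between the inner faces of the end posts with equal gaps (rounded down to the nearest mm) at the −x end and between each pair — any rounding remainder accumulates at the +x end.

The spool is on top of the stool. The bed frame is on the floor beside the stool on its +x side.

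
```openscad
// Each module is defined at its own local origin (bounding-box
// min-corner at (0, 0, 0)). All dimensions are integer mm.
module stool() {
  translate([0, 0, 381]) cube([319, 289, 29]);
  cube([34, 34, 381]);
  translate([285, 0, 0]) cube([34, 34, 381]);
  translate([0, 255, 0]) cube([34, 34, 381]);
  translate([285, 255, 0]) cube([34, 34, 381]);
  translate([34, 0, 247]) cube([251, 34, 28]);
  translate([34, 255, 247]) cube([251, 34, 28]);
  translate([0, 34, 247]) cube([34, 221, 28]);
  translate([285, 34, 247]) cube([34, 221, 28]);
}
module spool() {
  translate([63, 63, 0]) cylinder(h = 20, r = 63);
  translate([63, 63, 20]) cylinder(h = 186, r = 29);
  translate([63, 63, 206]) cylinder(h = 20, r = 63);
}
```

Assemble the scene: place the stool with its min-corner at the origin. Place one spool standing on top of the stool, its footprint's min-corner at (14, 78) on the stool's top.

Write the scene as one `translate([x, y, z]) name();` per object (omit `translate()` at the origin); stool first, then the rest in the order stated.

stool();
translate([14, 78, 410]) spool();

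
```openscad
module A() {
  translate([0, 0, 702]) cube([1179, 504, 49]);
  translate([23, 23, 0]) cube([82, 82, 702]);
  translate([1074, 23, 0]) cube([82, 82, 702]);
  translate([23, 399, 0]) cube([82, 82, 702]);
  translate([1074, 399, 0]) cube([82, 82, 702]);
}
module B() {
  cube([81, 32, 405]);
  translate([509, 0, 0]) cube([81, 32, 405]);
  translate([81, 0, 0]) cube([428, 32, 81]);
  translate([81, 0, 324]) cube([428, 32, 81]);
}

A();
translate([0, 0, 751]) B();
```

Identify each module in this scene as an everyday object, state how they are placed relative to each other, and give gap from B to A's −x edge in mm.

A is a table. B is a picture frame. The picture frame is on top of the table. The gap from the picture frame to the table's −x edge is 0 mm.

The picture frame's min-x is at 0; the table's min-x is 0; gap = 0 mm.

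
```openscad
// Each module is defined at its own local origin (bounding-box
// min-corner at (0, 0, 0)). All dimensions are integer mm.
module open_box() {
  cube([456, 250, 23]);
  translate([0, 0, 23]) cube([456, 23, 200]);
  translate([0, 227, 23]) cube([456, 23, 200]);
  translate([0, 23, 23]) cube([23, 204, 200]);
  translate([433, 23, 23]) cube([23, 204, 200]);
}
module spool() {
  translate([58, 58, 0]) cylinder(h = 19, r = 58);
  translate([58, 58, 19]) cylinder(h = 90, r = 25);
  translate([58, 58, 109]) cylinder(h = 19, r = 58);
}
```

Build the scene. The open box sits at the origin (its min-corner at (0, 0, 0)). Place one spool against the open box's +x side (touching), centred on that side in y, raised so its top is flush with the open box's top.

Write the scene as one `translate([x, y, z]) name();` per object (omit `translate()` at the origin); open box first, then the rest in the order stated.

open_box();
translate([456, 67, 95]) spool();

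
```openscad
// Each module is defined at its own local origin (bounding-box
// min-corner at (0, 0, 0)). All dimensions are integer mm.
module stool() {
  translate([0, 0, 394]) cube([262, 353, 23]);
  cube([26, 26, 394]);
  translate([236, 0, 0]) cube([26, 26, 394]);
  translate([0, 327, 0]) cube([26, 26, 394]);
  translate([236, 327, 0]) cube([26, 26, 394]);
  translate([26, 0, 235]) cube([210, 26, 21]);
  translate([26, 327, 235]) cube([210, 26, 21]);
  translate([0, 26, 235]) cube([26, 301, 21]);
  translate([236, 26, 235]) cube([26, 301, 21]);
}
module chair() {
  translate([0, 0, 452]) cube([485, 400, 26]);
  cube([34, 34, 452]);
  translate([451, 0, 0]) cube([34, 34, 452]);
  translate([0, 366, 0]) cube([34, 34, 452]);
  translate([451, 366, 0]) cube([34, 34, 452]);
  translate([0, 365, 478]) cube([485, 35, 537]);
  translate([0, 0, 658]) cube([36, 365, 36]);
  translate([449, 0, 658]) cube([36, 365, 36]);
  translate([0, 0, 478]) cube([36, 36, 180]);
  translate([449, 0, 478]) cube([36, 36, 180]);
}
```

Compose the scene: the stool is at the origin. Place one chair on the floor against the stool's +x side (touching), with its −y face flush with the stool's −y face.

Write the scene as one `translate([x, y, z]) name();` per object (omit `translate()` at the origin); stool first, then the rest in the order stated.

stool();
translate([262, 0, 0]) chair();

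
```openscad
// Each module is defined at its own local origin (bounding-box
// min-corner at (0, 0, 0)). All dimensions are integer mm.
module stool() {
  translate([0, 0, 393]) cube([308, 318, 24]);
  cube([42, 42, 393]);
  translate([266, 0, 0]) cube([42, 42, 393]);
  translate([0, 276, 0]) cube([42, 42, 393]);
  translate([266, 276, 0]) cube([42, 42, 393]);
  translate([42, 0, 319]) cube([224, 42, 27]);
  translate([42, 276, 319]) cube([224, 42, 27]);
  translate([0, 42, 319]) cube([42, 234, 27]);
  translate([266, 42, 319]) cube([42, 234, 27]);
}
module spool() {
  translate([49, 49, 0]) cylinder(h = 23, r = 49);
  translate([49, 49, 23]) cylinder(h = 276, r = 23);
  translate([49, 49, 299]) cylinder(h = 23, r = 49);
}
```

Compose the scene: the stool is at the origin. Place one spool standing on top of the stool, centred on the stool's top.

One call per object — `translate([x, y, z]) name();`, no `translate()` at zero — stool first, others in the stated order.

stool();
translate([105, 110, 417]) spool();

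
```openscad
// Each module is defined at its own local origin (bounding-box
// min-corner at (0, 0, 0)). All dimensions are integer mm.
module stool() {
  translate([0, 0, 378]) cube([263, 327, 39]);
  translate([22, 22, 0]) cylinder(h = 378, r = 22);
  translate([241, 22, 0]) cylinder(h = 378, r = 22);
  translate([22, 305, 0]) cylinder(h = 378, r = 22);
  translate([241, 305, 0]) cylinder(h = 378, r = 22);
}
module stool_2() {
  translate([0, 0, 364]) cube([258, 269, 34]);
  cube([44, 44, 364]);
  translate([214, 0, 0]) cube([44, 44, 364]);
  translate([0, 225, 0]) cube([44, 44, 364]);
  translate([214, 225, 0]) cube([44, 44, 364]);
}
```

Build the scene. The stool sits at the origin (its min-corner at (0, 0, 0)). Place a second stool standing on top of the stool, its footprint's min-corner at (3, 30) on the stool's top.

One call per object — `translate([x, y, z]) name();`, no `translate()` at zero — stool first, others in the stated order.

stool();
translate([3, 30, 417]) stool_2();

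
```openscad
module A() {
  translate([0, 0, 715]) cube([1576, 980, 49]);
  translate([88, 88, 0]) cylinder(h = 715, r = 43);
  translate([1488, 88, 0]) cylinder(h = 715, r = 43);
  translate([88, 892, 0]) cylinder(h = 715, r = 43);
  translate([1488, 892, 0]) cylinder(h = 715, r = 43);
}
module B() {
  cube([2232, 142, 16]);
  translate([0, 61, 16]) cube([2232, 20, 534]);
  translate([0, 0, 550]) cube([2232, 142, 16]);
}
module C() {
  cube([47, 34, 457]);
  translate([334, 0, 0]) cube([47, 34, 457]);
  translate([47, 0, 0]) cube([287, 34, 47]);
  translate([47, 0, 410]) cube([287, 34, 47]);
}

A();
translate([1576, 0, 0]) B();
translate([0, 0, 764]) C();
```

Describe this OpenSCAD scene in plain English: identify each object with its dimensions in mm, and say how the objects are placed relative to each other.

A is a table: top 1576 mm (x) × 980 mm (y), 49 mm thick, upper face at z = 764 mm, on four round legs of 86 mm diameter, each leg's bounding box inset 45 mm from the nearest pair of top edges, running from z = 0 to the bottom of the top.

B is an I-beam lying along x, 2232 mm long. Overall section height 566 mm. Two flanges 142 mm wide (y) and 16 mm thick, one on the floor and one at the top; a web 20 mm thick runs between them, centred on the flange width.

C is a picture frame with a 287×363 mm rectangular opening (x by z) and a uniform 47 mm border on every side. Frame depth is 34 mm along y. It is built from two vertical stiles running the full outside height and two horizontal rails spanning the gap between the stiles.

The I-beam is against the table's +x side, with their −y faces flush. The picture frame is on top of the table.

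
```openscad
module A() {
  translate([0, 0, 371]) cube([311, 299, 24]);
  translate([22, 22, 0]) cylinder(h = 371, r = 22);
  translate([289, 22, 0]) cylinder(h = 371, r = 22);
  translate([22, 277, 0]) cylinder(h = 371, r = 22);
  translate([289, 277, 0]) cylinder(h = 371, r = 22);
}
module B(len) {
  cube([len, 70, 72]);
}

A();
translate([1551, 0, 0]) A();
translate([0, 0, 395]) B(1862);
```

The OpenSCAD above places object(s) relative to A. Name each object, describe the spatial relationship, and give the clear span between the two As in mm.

A is a stool. B is a beam. A beam spans the tops of two stools. The clear span between the two stools is 1240 mm.

Second stool starts at x = 1551; first ends at x = 311; clear span = 1551 − 311 = 1240 mm.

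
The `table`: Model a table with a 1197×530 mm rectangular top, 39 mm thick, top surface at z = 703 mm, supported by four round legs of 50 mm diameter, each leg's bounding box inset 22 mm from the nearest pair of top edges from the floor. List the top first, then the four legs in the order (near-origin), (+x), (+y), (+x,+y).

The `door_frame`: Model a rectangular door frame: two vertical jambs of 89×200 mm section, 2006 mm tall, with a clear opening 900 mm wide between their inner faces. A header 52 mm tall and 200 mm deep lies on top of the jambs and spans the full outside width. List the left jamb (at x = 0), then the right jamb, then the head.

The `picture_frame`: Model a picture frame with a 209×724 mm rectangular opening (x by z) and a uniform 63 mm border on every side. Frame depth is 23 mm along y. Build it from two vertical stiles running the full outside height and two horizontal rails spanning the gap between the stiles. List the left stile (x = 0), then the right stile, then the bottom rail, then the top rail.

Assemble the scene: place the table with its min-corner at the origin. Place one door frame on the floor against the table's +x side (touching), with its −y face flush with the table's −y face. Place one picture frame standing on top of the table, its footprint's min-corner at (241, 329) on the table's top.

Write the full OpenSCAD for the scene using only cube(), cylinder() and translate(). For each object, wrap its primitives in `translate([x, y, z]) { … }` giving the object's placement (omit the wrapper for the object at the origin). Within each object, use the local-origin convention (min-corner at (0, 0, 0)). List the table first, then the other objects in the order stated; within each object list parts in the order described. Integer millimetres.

translate([0, 0, 664]) cube([1197, 530, 39]);
translate([47, 47, 0]) cylinder(h = 664, r = 25);
translate([1150, 47, 0]) cylinder(h = 664, r = 25);
translate([47, 483, 0]) cylinder(h = 664, r = 25);
translate([1150, 483, 0]) cylinder(h = 664, r = 25);
translate([1197, 0, 0]) {
  cube([89, 200, 2006]);
  translate([989, 0, 0]) cube([89, 200, 2006]);
  translate([0, 0, 2006]) cube([1078, 200, 52]);
}
translate([241, 329, 703]) {
  cube([63, 23, 850]);
  translate([272, 0, 0]) cube([63, 23, 850]);
  translate([63, 0, 0]) cube([209, 23, 63]);
  translate([63, 0, 787]) cube([209, 23, 63]);
}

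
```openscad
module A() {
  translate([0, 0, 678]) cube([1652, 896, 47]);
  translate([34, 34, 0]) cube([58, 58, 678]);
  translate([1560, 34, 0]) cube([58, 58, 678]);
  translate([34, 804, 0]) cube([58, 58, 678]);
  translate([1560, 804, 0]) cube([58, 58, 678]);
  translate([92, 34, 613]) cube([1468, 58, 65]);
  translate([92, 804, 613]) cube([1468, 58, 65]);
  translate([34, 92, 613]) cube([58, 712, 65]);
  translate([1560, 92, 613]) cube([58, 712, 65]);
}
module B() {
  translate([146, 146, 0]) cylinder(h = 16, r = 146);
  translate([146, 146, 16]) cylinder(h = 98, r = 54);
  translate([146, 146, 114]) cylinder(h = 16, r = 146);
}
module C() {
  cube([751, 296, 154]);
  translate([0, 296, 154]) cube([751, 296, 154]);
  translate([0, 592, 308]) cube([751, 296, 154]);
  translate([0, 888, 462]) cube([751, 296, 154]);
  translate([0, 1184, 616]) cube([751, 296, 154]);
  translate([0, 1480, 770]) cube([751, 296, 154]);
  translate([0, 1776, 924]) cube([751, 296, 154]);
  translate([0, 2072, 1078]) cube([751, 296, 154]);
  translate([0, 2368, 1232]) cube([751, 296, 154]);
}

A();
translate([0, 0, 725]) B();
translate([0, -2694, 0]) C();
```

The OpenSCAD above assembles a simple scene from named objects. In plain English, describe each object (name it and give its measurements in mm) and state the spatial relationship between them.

A is a rectangular dining table. The top is 1652×896×47 mm with its upper surface at z = 725 mm. It stands on four 58×58 mm square legs, each inset 34 mm from the nearest pair of top edges, running from the floor to the underside of the top. Four apron rails, 58 mm thick and 65 mm tall, run between adjacent legs with their top edges flush with the underside of the top and their outer faces flush with the legs' outer faces.

B is a spool: two coaxial disc flanges of radius 146 mm and thickness 16 mm, joined by a core cylinder of radius 54 mm and height 98 mm. The lower flange rests on z = 0 and the three cylinders share a vertical axis.

C is a run of 9 identical solid stair steps. Each tread is 751×296 mm and each step block is 154 mm high. Step 1 rests on the floor; step k is offset from step 1 by (k−1)×296 mm in y and (k−1)×154 mm in z.

The spool is on top of the table. The staircase is on the floor beside the table on its −y side.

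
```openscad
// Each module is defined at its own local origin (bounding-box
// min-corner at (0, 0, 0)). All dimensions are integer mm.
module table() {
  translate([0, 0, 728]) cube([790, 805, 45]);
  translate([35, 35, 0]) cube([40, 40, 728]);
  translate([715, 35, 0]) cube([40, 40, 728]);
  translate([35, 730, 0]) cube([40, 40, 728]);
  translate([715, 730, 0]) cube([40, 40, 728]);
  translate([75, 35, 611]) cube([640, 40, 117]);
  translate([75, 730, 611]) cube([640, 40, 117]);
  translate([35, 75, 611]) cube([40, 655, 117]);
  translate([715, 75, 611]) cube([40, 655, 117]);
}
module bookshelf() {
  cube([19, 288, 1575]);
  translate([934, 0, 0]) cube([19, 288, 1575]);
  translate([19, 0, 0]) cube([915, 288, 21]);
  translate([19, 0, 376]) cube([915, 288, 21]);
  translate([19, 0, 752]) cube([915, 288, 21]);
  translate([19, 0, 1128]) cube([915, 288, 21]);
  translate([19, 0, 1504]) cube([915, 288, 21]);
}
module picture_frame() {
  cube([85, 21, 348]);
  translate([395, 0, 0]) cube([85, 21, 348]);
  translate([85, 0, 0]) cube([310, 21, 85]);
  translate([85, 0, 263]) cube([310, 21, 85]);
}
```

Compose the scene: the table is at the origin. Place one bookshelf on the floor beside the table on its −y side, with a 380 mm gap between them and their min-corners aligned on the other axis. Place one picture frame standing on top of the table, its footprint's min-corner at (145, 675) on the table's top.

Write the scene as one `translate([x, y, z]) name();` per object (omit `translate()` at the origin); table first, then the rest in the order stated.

table();
translate([0, -668, 0]) bookshelf();
translate([145, 675, 773]) picture_frame();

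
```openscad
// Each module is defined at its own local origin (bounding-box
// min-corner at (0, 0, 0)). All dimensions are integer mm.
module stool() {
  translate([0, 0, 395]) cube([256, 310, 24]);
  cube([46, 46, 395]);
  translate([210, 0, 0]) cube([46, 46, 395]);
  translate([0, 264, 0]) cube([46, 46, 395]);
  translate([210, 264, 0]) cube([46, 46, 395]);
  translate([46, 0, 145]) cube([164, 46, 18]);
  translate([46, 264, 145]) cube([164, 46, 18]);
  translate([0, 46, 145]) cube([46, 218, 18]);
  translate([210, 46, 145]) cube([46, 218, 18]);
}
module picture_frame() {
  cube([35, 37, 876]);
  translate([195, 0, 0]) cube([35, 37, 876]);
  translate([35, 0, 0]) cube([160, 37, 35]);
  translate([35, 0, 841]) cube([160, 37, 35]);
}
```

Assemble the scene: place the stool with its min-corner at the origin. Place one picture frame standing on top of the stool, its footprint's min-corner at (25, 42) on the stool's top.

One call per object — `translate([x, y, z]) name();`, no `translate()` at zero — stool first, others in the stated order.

stool();
translate([25, 42, 419]) picture_frame();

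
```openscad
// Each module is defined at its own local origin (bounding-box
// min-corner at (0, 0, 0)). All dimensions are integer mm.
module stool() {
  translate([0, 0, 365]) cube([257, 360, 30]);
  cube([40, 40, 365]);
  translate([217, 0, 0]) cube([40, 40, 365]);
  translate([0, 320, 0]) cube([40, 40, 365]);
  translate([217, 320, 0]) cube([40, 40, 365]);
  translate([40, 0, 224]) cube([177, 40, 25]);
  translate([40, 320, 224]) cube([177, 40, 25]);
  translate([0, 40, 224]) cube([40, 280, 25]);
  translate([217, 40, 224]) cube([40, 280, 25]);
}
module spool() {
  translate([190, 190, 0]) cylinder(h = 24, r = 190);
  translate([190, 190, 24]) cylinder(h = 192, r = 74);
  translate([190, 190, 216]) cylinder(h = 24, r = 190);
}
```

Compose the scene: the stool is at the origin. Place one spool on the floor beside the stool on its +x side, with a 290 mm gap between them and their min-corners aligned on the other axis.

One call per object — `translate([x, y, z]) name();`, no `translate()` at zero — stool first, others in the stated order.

stool();
translate([547, 0, 0]) spool();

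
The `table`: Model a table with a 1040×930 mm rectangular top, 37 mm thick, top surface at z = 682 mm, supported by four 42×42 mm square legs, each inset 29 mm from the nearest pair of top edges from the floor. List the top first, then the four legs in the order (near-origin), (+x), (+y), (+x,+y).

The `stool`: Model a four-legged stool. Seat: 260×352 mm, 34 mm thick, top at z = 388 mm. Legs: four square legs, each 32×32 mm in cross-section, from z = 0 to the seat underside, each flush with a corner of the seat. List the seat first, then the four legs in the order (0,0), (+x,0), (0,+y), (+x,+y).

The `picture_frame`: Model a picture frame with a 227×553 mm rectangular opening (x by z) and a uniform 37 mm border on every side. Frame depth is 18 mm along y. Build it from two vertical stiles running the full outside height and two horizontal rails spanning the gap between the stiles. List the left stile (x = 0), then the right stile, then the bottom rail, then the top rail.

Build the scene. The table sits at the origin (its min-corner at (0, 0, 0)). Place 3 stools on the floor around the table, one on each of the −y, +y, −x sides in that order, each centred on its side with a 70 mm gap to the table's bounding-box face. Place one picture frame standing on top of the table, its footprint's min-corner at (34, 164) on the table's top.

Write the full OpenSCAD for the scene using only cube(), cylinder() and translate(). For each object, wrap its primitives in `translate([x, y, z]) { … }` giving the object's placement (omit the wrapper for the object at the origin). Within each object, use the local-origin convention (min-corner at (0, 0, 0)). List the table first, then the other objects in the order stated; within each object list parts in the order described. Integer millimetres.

translate([0, 0, 645]) cube([1040, 930, 37]);
translate([29, 29, 0]) cube([42, 42, 645]);
translate([969, 29, 0]) cube([42, 42, 645]);
translate([29, 859, 0]) cube([42, 42, 645]);
translate([969, 859, 0]) cube([42, 42, 645]);
translate([390, -422, 0]) {
  translate([0, 0, 354]) cube([260, 352, 34]);
  cube([32, 32, 354]);
  translate([228, 0, 0]) cube([32, 32, 354]);
  translate([0, 320, 0]) cube([32, 32, 354]);
  translate([228, 320, 0]) cube([32, 32, 354]);
}
translate([390, 1000, 0]) {
  translate([0, 0, 354]) cube([260, 352, 34]);
  cube([32, 32, 354]);
  translate([228, 0, 0]) cube([32, 32, 354]);
  translate([0, 320, 0]) cube([32, 32, 354]);
  translate([228, 320, 0]) cube([32, 32, 354]);
}
translate([-330, 289, 0]) {
  translate([0, 0, 354]) cube([260, 352, 34]);
  cube([32, 32, 354]);
  translate([228, 0, 0]) cube([32, 32, 354]);
  translate([0, 320, 0]) cube([32, 32, 354]);
  translate([228, 320, 0]) cube([32, 32, 354]);
}
translate([34, 164, 682]) {
  cube([37, 18, 627]);
  translate([264, 0, 0]) cube([37, 18, 627]);
  translate([37, 0, 0]) cube([227, 18, 37]);
  translate([37, 0, 590]) cube([227, 18, 37]);
}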